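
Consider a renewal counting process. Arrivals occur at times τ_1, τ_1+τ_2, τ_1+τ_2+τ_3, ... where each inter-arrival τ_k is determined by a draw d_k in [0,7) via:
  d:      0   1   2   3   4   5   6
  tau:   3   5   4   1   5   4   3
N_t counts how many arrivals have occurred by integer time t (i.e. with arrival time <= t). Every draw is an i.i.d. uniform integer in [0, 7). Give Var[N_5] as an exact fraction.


58063662/282475249

Inter-arrival values over d=0..6: [3, 5, 4, 1, 5, 4, 3]
Each d has probability 1/7, so the pmf of τ is: f(1) = 1/7, f(3) = 2/7, f(4) = 2/7, f(5) = 2/7
Let p_n(j) = P(N_n = j), with p_0 = [1]. Condition on τ_1: p_n(0) = P(τ > n), and for j >= 1, p_n(j) = Σ_{k<=n} f(k)·p_{n−k}(j−1)
p_1 = [6/7, 1/7]  (j = 0..1)
p_2 = [6/7, 6/49, 1/49]  (j = 0..2)
p_3 = [4/7, 20/49, 6/343, 1/343]  (j = 0..3)
p_4 = [2/7, 30/49, 34/343, 6/2401, 1/2401]  (j = 0..4)
p_5 = [0, 40/49, 8/49, 48/2401, 6/16807, 1/16807]  (j = 0..5)
E[N_5] = Σ j·p_5(j) = 20245/16807;  E[N_5²] = Σ j²·p_5(j) = 27841/16807
Var[N_5] = 27841/16807 − (20245/16807)² = 58063662/282475249


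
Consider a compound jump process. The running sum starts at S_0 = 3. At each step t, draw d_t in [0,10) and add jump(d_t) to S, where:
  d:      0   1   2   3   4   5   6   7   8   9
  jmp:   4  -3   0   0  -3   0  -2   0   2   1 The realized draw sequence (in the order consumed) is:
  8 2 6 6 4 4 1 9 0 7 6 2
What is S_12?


-5

t=0: S=3, d=8, jump=2, S_1=5
t=1: S=5, d=2, jump=0, S_2=5
t=2: S=5, d=6, jump=-2, S_3=3
t=3: S=3, d=6, jump=-2, S_4=1
t=4: S=1, d=4, jump=-3, S_5=-2
t=5: S=-2, d=4, jump=-3, S_6=-5
t=6: S=-5, d=1, jump=-3, S_7=-8
t=7: S=-8, d=9, jump=1, S_8=-7
t=8: S=-7, d=0, jump=4, S_9=-3
t=9: S=-3, d=7, jump=0, S_10=-3
t=10: S=-3, d=6, jump=-2, S_11=-5
t=11: S=-5, d=2, jump=0, S_12=-5


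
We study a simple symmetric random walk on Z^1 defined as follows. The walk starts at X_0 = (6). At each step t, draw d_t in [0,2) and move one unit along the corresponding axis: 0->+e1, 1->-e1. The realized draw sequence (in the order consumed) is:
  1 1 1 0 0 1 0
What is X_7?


(5)

t=0: X=(6), d=1 → -e1, X_1=(5)
t=1: X=(5), d=1 → -e1, X_2=(4)
t=2: X=(4), d=1 → -e1, X_3=(3)
t=3: X=(3), d=0 → +e1, X_4=(4)
t=4: X=(4), d=0 → +e1, X_5=(5)
t=5: X=(5), d=1 → -e1, X_6=(4)
t=6: X=(4), d=0 → +e1, X_7=(5)


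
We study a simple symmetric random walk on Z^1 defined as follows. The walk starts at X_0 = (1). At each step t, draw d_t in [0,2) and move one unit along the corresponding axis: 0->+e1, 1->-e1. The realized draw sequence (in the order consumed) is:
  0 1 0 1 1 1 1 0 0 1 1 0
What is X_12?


t=0: X=(1), d=0 → +e1, X_1=(2)
t=1: X=(2), d=1 → -e1, X_2=(1)
t=2: X=(1), d=0 → +e1, X_3=(2)
t=3: X=(2), d=1 → -e1, X_4=(1)
t=4: X=(1), d=1 → -e1, X_5=(0)
t=5: X=(0), d=1 → -e1, X_6=(-1)
t=6: X=(-1), d=1 → -e1, X_7=(-2)
t=7: X=(-2), d=0 → +e1, X_8=(-1)
t=8: X=(-1), d=0 → +e1, X_9=(0)
t=9: X=(0), d=1 → -e1, X_10=(-1)
t=10: X=(-1), d=1 → -e1, X_11=(-2)
t=11: X=(-2), d=0 → +e1, X_12=(-1)

(-1)


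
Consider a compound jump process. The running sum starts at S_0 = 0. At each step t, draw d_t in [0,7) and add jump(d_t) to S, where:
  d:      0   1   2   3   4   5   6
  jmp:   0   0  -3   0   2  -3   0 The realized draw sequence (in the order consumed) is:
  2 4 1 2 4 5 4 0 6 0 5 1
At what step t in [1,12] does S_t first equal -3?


t=0: S=0, d=2, jump=-3, S_1=-3
t=1: S=-3, d=4, jump=2, S_2=-1
t=2: S=-1, d=1, jump=0, S_3=-1
t=3: S=-1, d=2, jump=-3, S_4=-4
t=4: S=-4, d=4, jump=2, S_5=-2
t=5: S=-2, d=5, jump=-3, S_6=-5
t=6: S=-5, d=4, jump=2, S_7=-3
t=7: S=-3, d=0, jump=0, S_8=-3
t=8: S=-3, d=6, jump=0, S_9=-3
t=9: S=-3, d=0, jump=0, S_10=-3
t=10: S=-3, d=5, jump=-3, S_11=-6
t=11: S=-6, d=1, jump=0, S_12=-6

1


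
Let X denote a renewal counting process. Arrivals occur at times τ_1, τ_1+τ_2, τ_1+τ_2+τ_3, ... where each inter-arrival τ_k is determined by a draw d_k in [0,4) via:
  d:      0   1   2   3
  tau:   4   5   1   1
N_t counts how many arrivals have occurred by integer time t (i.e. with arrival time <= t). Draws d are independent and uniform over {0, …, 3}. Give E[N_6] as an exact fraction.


139/64

Inter-arrival values over d=0..3: [4, 5, 1, 1]
Each d has probability 1/4, so the pmf of τ is: f(1) = 1/2, f(4) = 1/4, f(5) = 1/4
Renewal equation for m(n) = E[N_n]: condition on τ_1 = k (if k <= n, one arrival plus a fresh copy on the remaining n−k steps): m(n) = F(n) + Σ_{k<=n} f(k)·m(n−k), where F(n) = P(τ <= n) and m(0) = 0
m(1) = F(1) = 1/2
m(2) = F(2) + f(1)·m(1) = 1/2 + 1/2·1/2 = 3/4
m(3) = F(3) + f(1)·m(2) = 1/2 + 1/2·3/4 = 7/8
m(4) = F(4) + f(1)·m(3) = 3/4 + 1/2·7/8 = 19/16
m(5) = F(5) + f(1)·m(4) + f(4)·m(1) = 1 + 1/2·19/16 + 1/4·1/2 = 55/32
m(6) = F(6) + f(1)·m(5) + f(4)·m(2) + f(5)·m(1) = 1 + 1/2·55/32 + 1/4·3/4 + 1/4·1/2 = 139/64
E[N_6] = m(6) = 139/64


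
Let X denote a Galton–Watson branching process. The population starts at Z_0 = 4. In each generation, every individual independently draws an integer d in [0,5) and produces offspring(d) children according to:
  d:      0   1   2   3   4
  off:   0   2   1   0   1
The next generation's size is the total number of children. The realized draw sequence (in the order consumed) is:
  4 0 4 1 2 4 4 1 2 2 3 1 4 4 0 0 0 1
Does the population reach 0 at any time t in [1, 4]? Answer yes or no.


no

gen 0: Z_0=4, draws=[4, 0, 4, 1], offspring=[1, 0, 1, 2], Z_1=4
gen 1: Z_1=4, draws=[2, 4, 4, 1], offspring=[1, 1, 1, 2], Z_2=5
gen 2: Z_2=5, draws=[2, 2, 3, 1, 4], offspring=[1, 1, 0, 2, 1], Z_3=5
gen 3: Z_3=5, draws=[4, 0, 0, 0, 1], offspring=[1, 0, 0, 0, 2], Z_4=3


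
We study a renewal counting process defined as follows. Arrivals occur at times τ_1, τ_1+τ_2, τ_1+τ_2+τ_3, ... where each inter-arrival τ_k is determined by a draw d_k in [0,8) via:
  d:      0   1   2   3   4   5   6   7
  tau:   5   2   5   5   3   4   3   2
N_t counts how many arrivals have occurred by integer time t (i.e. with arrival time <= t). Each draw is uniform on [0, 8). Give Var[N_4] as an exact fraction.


Inter-arrival values over d=0..7: [5, 2, 5, 5, 3, 4, 3, 2]
Each d has probability 1/8, so the pmf of τ is: f(2) = 1/4, f(3) = 1/4, f(4) = 1/8, f(5) = 3/8
Let p_n(j) = P(N_n = j), with p_0 = [1]. Condition on τ_1: p_n(0) = P(τ > n), and for j >= 1, p_n(j) = Σ_{k<=n} f(k)·p_{n−k}(j−1)
p_1 = [1]  (j = 0)
p_2 = [3/4, 1/4]  (j = 0..1)
p_3 = [1/2, 1/2]  (j = 0..1)
p_4 = [3/8, 9/16, 1/16]  (j = 0..2)
E[N_4] = Σ j·p_4(j) = 11/16;  E[N_4²] = Σ j²·p_4(j) = 13/16
Var[N_4] = 13/16 − (11/16)² = 87/256

87/256


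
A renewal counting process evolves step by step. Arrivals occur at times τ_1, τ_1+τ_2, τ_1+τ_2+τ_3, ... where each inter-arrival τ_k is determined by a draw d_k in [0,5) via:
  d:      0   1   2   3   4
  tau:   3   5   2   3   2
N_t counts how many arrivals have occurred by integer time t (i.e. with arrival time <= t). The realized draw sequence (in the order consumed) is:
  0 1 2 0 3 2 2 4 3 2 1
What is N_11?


3

draw d_1=0: τ_1=3, arrival time A_1=3
draw d_2=1: τ_2=5, arrival time A_2=8
draw d_3=2: τ_3=2, arrival time A_3=10
draw d_4=0: τ_4=3, arrival time A_4=13
draw d_5=3: τ_5=3, arrival time A_5=16
draw d_6=2: τ_6=2, arrival time A_6=18
draw d_7=2: τ_7=2, arrival time A_7=20
draw d_8=4: τ_8=2, arrival time A_8=22
draw d_9=3: τ_9=3, arrival time A_9=25
draw d_10=2: τ_10=2, arrival time A_10=27
draw d_11=1: τ_11=5, arrival time A_11=32
N_t over t=0..11: 0:0 1:0 2:0 3:1 4:1 5:1 6:1 7:1 8:2 9:2 10:3 11:3


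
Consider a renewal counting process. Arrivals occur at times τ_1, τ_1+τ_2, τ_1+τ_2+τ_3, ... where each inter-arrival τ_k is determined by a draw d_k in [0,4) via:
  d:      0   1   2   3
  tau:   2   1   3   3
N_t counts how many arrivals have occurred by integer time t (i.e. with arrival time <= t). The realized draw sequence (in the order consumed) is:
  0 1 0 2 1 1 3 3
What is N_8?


4

draw d_1=0: τ_1=2, arrival time A_1=2
draw d_2=1: τ_2=1, arrival time A_2=3
draw d_3=0: τ_3=2, arrival time A_3=5
draw d_4=2: τ_4=3, arrival time A_4=8
draw d_5=1: τ_5=1, arrival time A_5=9
draw d_6=1: τ_6=1, arrival time A_6=10
draw d_7=3: τ_7=3, arrival time A_7=13
draw d_8=3: τ_8=3, arrival time A_8=16
N_t over t=0..8: 0:0 1:0 2:1 3:2 4:2 5:3 6:3 7:3 8:4


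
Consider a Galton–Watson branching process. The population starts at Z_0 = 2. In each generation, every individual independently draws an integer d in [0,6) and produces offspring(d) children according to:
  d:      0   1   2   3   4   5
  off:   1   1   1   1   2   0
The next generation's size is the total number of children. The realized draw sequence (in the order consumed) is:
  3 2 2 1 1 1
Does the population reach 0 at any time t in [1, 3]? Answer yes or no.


no

gen 0: Z_0=2, draws=[3, 2], offspring=[1, 1], Z_1=2
gen 1: Z_1=2, draws=[2, 1], offspring=[1, 1], Z_2=2
gen 2: Z_2=2, draws=[1, 1], offspring=[1, 1], Z_3=2


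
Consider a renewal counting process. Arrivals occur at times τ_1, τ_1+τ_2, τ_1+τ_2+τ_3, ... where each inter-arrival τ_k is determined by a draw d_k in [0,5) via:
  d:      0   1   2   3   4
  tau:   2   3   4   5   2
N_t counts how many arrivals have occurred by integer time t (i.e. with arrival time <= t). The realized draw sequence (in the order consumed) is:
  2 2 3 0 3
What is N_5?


draw d_1=2: τ_1=4, arrival time A_1=4
draw d_2=2: τ_2=4, arrival time A_2=8
draw d_3=3: τ_3=5, arrival time A_3=13
draw d_4=0: τ_4=2, arrival time A_4=15
draw d_5=3: τ_5=5, arrival time A_5=20
N_t over t=0..5: 0:0 1:0 2:0 3:0 4:1 5:1

1


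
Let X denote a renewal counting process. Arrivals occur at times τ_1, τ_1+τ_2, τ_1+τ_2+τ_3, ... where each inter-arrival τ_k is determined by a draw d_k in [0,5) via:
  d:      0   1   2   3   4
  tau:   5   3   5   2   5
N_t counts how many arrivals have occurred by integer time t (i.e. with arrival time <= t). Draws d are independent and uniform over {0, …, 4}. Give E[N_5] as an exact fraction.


28/25

Inter-arrival values over d=0..4: [5, 3, 5, 2, 5]
Each d has probability 1/5, so the pmf of τ is: f(2) = 1/5, f(3) = 1/5, f(5) = 3/5
Renewal equation for m(n) = E[N_n]: condition on τ_1 = k (if k <= n, one arrival plus a fresh copy on the remaining n−k steps): m(n) = F(n) + Σ_{k<=n} f(k)·m(n−k), where F(n) = P(τ <= n) and m(0) = 0
m(1) = F(1) = 0
m(2) = F(2) = 1/5
m(3) = F(3) = 2/5
m(4) = F(4) + f(2)·m(2) = 2/5 + 1/5·1/5 = 11/25
m(5) = F(5) + f(2)·m(3) + f(3)·m(2) = 1 + 1/5·2/5 + 1/5·1/5 = 28/25
E[N_5] = m(5) = 28/25


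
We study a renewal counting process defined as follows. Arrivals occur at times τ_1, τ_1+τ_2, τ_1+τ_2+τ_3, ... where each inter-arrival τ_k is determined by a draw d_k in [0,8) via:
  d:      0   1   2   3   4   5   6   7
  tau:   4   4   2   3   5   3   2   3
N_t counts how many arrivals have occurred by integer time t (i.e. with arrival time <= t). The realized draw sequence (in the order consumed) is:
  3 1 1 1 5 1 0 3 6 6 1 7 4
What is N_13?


draw d_1=3: τ_1=3, arrival time A_1=3
draw d_2=1: τ_2=4, arrival time A_2=7
draw d_3=1: τ_3=4, arrival time A_3=11
draw d_4=1: τ_4=4, arrival time A_4=15
draw d_5=5: τ_5=3, arrival time A_5=18
draw d_6=1: τ_6=4, arrival time A_6=22
draw d_7=0: τ_7=4, arrival time A_7=26
draw d_8=3: τ_8=3, arrival time A_8=29
draw d_9=6: τ_9=2, arrival time A_9=31
draw d_10=6: τ_10=2, arrival time A_10=33
draw d_11=1: τ_11=4, arrival time A_11=37
draw d_12=7: τ_12=3, arrival time A_12=40
draw d_13=4: τ_13=5, arrival time A_13=45
N_t over t=0..13: 0:0 1:0 2:0 3:1 4:1 5:1 6:1 7:2 8:2 9:2 10:2 11:3 12:3 13:3

3


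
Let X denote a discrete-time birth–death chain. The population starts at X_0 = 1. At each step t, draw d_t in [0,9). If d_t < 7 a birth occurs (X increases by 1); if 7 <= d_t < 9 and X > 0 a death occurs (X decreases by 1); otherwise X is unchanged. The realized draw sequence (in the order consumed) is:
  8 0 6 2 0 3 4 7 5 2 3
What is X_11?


t=0: X=1, d=8 → death, X_1=0
t=1: X=0, d=0 → birth, X_2=1
t=2: X=1, d=6 → birth, X_3=2
t=3: X=2, d=2 → birth, X_4=3
t=4: X=3, d=0 → birth, X_5=4
t=5: X=4, d=3 → birth, X_6=5
t=6: X=5, d=4 → birth, X_7=6
t=7: X=6, d=7 → death, X_8=5
t=8: X=5, d=5 → birth, X_9=6
t=9: X=6, d=2 → birth, X_10=7
t=10: X=7, d=3 → birth, X_11=8

8


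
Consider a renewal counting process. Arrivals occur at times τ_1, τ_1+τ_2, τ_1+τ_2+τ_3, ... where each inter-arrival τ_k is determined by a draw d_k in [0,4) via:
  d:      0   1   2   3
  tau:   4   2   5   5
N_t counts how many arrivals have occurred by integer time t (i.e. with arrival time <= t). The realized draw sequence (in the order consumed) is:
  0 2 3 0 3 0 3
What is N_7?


1

draw d_1=0: τ_1=4, arrival time A_1=4
draw d_2=2: τ_2=5, arrival time A_2=9
draw d_3=3: τ_3=5, arrival time A_3=14
draw d_4=0: τ_4=4, arrival time A_4=18
draw d_5=3: τ_5=5, arrival time A_5=23
draw d_6=0: τ_6=4, arrival time A_6=27
draw d_7=3: τ_7=5, arrival time A_7=32
N_t over t=0..7: 0:0 1:0 2:0 3:0 4:1 5:1 6:1 7:1


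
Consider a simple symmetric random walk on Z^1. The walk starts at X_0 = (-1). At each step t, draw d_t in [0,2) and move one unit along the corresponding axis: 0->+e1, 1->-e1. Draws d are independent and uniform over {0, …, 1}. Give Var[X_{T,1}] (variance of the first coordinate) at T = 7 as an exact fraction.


Outcome values over d=0..1: [1, -1]
Σy = 0, Σy² = 2, M = 2
μ = 0/2 = 0,  σ² = 2/2 − (0)² = 1
Independent increments: Var[X_7] = 7·σ² = 7·(1) = 7

7


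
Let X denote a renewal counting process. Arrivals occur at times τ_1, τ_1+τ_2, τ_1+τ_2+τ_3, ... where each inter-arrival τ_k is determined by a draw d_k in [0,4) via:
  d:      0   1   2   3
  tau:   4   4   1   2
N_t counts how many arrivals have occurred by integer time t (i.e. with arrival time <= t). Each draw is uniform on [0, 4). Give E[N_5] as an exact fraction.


Inter-arrival values over d=0..3: [4, 4, 1, 2]
Each d has probability 1/4, so the pmf of τ is: f(1) = 1/4, f(2) = 1/4, f(4) = 1/2
Renewal equation for m(n) = E[N_n]: condition on τ_1 = k (if k <= n, one arrival plus a fresh copy on the remaining n−k steps): m(n) = F(n) + Σ_{k<=n} f(k)·m(n−k), where F(n) = P(τ <= n) and m(0) = 0
m(1) = F(1) = 1/4
m(2) = F(2) + f(1)·m(1) = 1/2 + 1/4·1/4 = 9/16
m(3) = F(3) + f(1)·m(2) + f(2)·m(1) = 1/2 + 1/4·9/16 + 1/4·1/4 = 45/64
m(4) = F(4) + f(1)·m(3) + f(2)·m(2) = 1 + 1/4·45/64 + 1/4·9/16 = 337/256
m(5) = F(5) + f(1)·m(4) + f(2)·m(3) + f(4)·m(1) = 1 + 1/4·337/256 + 1/4·45/64 + 1/2·1/4 = 1669/1024
E[N_5] = m(5) = 1669/1024

1669/1024


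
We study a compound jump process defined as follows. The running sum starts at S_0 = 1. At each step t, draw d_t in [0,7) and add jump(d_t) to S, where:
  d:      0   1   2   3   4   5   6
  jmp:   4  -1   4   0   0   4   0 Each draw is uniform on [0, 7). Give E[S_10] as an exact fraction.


Outcome values over d=0..6: [4, -1, 4, 0, 0, 4, 0]
Σy = 11, Σy² = 49, M = 7
μ = 11/7 = 11/7,  σ² = 49/7 − (11/7)² = 222/49
E[S_10] = 1 + 10·(11/7) = 117/7

117/7


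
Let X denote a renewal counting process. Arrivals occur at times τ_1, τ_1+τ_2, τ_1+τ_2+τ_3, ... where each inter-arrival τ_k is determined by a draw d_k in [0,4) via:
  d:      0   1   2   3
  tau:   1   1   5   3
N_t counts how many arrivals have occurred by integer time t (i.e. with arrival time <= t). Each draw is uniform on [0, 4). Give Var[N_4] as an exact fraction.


Inter-arrival values over d=0..3: [1, 1, 5, 3]
Each d has probability 1/4, so the pmf of τ is: f(1) = 1/2, f(3) = 1/4, f(5) = 1/4
Let p_n(j) = P(N_n = j), with p_0 = [1]. Condition on τ_1: p_n(0) = P(τ > n), and for j >= 1, p_n(j) = Σ_{k<=n} f(k)·p_{n−k}(j−1)
p_1 = [1/2, 1/2]  (j = 0..1)
p_2 = [1/2, 1/4, 1/4]  (j = 0..2)
p_3 = [1/4, 1/2, 1/8, 1/8]  (j = 0..3)
p_4 = [1/4, 1/4, 3/8, 1/16, 1/16]  (j = 0..4)
E[N_4] = Σ j·p_4(j) = 23/16;  E[N_4²] = Σ j²·p_4(j) = 53/16
Var[N_4] = 53/16 − (23/16)² = 319/256

319/256


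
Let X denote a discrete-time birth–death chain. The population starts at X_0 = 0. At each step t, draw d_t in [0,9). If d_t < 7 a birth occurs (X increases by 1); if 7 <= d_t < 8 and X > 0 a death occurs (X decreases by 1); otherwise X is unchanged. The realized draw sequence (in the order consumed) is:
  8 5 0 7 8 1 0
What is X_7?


t=0: X=0, d=8 → hold, X_1=0
t=1: X=0, d=5 → birth, X_2=1
t=2: X=1, d=0 → birth, X_3=2
t=3: X=2, d=7 → death, X_4=1
t=4: X=1, d=8 → hold, X_5=1
t=5: X=1, d=1 → birth, X_6=2
t=6: X=2, d=0 → birth, X_7=3

3


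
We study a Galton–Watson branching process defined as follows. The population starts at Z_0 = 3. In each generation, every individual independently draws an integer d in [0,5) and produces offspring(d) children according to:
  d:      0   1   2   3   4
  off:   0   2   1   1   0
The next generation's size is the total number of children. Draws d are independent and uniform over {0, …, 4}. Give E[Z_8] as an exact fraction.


196608/390625

Outcome values over d=0..4: [0, 2, 1, 1, 0]
Σy = 4, Σy² = 6, M = 5
μ = 4/5 = 4/5,  σ² = 6/5 − (4/5)² = 14/25
E[Z_0] = 3
E[Z_1] = 4/5·E[Z_0] = 12/5
E[Z_2] = 4/5·E[Z_1] = 48/25
E[Z_3] = 4/5·E[Z_2] = 192/125
E[Z_4] = 4/5·E[Z_3] = 768/625
E[Z_5] = 4/5·E[Z_4] = 3072/3125
E[Z_6] = 4/5·E[Z_5] = 12288/15625
E[Z_7] = 4/5·E[Z_6] = 49152/78125
E[Z_8] = 4/5·E[Z_7] = 196608/390625


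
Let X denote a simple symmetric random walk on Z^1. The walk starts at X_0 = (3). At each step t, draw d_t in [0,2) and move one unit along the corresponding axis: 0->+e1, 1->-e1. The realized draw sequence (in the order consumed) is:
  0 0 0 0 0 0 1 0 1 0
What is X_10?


t=0: X=(3), d=0 → +e1, X_1=(4)
t=1: X=(4), d=0 → +e1, X_2=(5)
t=2: X=(5), d=0 → +e1, X_3=(6)
t=3: X=(6), d=0 → +e1, X_4=(7)
t=4: X=(7), d=0 → +e1, X_5=(8)
t=5: X=(8), d=0 → +e1, X_6=(9)
t=6: X=(9), d=1 → -e1, X_7=(8)
t=7: X=(8), d=0 → +e1, X_8=(9)
t=8: X=(9), d=1 → -e1, X_9=(8)
t=9: X=(8), d=0 → +e1, X_10=(9)

(9)


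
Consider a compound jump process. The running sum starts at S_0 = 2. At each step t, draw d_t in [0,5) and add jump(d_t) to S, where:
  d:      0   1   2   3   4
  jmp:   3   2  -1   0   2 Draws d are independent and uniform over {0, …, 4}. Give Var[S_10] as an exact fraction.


108/5

Outcome values over d=0..4: [3, 2, -1, 0, 2]
Σy = 6, Σy² = 18, M = 5
μ = 6/5 = 6/5,  σ² = 18/5 − (6/5)² = 54/25
Independent increments: Var[S_10] = 10·σ² = 10·(54/25) = 108/5


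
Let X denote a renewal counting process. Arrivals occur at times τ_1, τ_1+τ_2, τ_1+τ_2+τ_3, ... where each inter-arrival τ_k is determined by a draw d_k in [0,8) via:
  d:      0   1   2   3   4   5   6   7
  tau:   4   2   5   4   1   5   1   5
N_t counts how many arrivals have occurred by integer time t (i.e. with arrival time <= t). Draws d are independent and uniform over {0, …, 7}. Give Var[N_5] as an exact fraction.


Inter-arrival values over d=0..7: [4, 2, 5, 4, 1, 5, 1, 5]
Each d has probability 1/8, so the pmf of τ is: f(1) = 1/4, f(2) = 1/8, f(4) = 1/4, f(5) = 3/8
Let p_n(j) = P(N_n = j), with p_0 = [1]. Condition on τ_1: p_n(0) = P(τ > n), and for j >= 1, p_n(j) = Σ_{k<=n} f(k)·p_{n−k}(j−1)
p_1 = [3/4, 1/4]  (j = 0..1)
p_2 = [5/8, 5/16, 1/16]  (j = 0..2)
p_3 = [5/8, 1/4, 7/64, 1/64]  (j = 0..3)
p_4 = [3/8, 31/64, 13/128, 9/256, 1/256]  (j = 0..4)
p_5 = [0, 47/64, 55/256, 5/128, 11/1024, 1/1024]  (j = 0..5)
E[N_5] = Σ j·p_5(j) = 1361/1024;  E[N_5²] = Σ j²·p_5(j) = 2193/1024
Var[N_5] = 2193/1024 − (1361/1024)² = 393311/1048576

393311/1048576


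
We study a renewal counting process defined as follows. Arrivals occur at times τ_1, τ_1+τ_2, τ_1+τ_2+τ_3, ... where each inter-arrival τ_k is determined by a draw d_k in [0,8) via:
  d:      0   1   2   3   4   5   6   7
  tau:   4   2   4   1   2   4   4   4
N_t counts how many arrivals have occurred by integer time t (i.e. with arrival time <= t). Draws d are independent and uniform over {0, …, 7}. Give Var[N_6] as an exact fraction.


Inter-arrival values over d=0..7: [4, 2, 4, 1, 2, 4, 4, 4]
Each d has probability 1/8, so the pmf of τ is: f(1) = 1/8, f(2) = 1/4, f(4) = 5/8
Let p_n(j) = P(N_n = j), with p_0 = [1]. Condition on τ_1: p_n(0) = P(τ > n), and for j >= 1, p_n(j) = Σ_{k<=n} f(k)·p_{n−k}(j−1)
p_1 = [7/8, 1/8]  (j = 0..1)
p_2 = [5/8, 23/64, 1/64]  (j = 0..2)
p_3 = [5/8, 19/64, 39/512, 1/512]  (j = 0..3)
p_4 = [0, 55/64, 65/512, 55/4096, 1/4096]  (j = 0..4)
p_5 = [0, 45/64, 133/512, 143/4096, 71/32768, 1/32768]  (j = 0..5)
p_6 = [0, 25/64, 135/256, 303/4096, 253/32768, 87/262144, 1/262144]  (j = 0..6)
E[N_6] = Σ j·p_6(j) = 445593/262144;  E[N_6²] = Σ j²·p_6(j) = 864483/262144
Var[N_6] = 864483/262144 − (445593/262144)² = 28065909903/68719476736

28065909903/68719476736


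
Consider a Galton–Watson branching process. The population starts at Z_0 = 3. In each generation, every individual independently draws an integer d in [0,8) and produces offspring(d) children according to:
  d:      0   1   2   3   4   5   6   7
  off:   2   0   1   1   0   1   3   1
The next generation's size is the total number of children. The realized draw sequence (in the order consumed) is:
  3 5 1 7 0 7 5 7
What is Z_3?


gen 0: Z_0=3, draws=[3, 5, 1], offspring=[1, 1, 0], Z_1=2
gen 1: Z_1=2, draws=[7, 0], offspring=[1, 2], Z_2=3
gen 2: Z_2=3, draws=[7, 5, 7], offspring=[1, 1, 1], Z_3=3

3


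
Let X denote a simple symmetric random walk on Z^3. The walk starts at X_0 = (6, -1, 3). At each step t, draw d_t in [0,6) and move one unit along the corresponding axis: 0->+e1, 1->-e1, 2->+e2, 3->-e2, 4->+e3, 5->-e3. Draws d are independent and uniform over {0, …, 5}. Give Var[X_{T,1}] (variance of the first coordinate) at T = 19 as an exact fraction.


Outcome values over d=0..5: [1, -1, 0, 0, 0, 0]
Σy = 0, Σy² = 2, M = 6
μ = 0/6 = 0,  σ² = 2/6 − (0)² = 1/3
Independent increments: Var[X_19] = 19·σ² = 19·(1/3) = 19/3

19/3


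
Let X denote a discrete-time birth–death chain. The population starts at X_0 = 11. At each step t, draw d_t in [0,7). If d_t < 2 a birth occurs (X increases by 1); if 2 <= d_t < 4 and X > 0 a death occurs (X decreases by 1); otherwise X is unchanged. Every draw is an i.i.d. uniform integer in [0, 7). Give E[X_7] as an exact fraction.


11

X can drop by at most 1 per step and X_0 = 11 > T = 7, so X_t >= 11 − t >= 4 > 0 for every t <= 7: the floor at 0 (the 'and X > 0' condition) never binds. Hence X_7 = X_0 + Σ_{t<7} Y_t with i.i.d. increments Y_t = y(d_t) ∈ {+1, −1, 0}.
Outcome values over d=0..6: [1, 1, -1, -1, 0, 0, 0]
Σy = 0, Σy² = 4, M = 7
μ = 0/7 = 0,  σ² = 4/7 − (0)² = 4/7
E[X_7] = 11 + 7·(0) = 11


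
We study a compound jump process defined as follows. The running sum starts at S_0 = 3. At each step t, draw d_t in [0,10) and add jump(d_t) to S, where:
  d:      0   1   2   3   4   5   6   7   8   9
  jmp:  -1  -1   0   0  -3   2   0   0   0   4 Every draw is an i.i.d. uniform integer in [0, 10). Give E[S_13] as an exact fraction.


43/10

Outcome values over d=0..9: [-1, -1, 0, 0, -3, 2, 0, 0, 0, 4]
Σy = 1, Σy² = 31, M = 10
μ = 1/10 = 1/10,  σ² = 31/10 − (1/10)² = 309/100
E[S_13] = 3 + 13·(1/10) = 43/10


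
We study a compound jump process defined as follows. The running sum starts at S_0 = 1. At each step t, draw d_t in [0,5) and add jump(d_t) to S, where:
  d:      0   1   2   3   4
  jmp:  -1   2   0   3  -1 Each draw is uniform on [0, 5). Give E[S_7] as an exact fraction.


26/5

Outcome values over d=0..4: [-1, 2, 0, 3, -1]
Σy = 3, Σy² = 15, M = 5
μ = 3/5 = 3/5,  σ² = 15/5 − (3/5)² = 66/25
E[S_7] = 1 + 7·(3/5) = 26/5


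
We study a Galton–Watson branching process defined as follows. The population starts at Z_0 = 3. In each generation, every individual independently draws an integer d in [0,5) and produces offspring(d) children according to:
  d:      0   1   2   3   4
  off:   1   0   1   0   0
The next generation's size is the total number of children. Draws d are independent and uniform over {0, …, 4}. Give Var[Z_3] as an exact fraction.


Outcome values over d=0..4: [1, 0, 1, 0, 0]
Σy = 2, Σy² = 2, M = 5
μ = 2/5 = 2/5,  σ² = 2/5 − (2/5)² = 6/25
V_0 = 0, E_0 = 3
V_1 = 6/25·E_0 + (2/5)²·V_0 = 18/25;  E_1 = 6/5
V_2 = 6/25·E_1 + (2/5)²·V_1 = 252/625;  E_2 = 12/25
V_3 = 6/25·E_2 + (2/5)²·V_2 = 2808/15625;  E_3 = 24/125

2808/15625


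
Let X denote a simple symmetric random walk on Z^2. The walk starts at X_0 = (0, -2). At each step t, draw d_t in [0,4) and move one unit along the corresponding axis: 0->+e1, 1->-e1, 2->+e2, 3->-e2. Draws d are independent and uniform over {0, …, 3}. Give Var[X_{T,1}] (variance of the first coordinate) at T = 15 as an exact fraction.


Outcome values over d=0..3: [1, -1, 0, 0]
Σy = 0, Σy² = 2, M = 4
μ = 0/4 = 0,  σ² = 2/4 − (0)² = 1/2
Independent increments: Var[X_15] = 15·σ² = 15·(1/2) = 15/2

15/2


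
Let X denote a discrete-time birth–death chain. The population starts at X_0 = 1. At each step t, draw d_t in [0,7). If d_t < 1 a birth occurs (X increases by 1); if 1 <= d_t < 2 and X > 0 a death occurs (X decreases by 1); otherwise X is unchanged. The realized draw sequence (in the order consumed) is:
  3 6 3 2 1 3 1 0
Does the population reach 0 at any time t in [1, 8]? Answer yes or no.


t=0: X=1, d=3 → hold, X_1=1
t=1: X=1, d=6 → hold, X_2=1
t=2: X=1, d=3 → hold, X_3=1
t=3: X=1, d=2 → hold, X_4=1
t=4: X=1, d=1 → death, X_5=0
t=5: X=0, d=3 → hold, X_6=0
t=6: X=0, d=1 → hold, X_7=0
t=7: X=0, d=0 → birth, X_8=1

yes


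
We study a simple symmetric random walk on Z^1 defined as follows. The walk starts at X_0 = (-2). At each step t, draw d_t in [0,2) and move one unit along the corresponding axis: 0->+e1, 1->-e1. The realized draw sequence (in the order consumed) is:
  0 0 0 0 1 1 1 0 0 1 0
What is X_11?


t=0: X=(-2), d=0 → +e1, X_1=(-1)
t=1: X=(-1), d=0 → +e1, X_2=(0)
t=2: X=(0), d=0 → +e1, X_3=(1)
t=3: X=(1), d=0 → +e1, X_4=(2)
t=4: X=(2), d=1 → -e1, X_5=(1)
t=5: X=(1), d=1 → -e1, X_6=(0)
t=6: X=(0), d=1 → -e1, X_7=(-1)
t=7: X=(-1), d=0 → +e1, X_8=(0)
t=8: X=(0), d=0 → +e1, X_9=(1)
t=9: X=(1), d=1 → -e1, X_10=(0)
t=10: X=(0), d=0 → +e1, X_11=(1)

(1)


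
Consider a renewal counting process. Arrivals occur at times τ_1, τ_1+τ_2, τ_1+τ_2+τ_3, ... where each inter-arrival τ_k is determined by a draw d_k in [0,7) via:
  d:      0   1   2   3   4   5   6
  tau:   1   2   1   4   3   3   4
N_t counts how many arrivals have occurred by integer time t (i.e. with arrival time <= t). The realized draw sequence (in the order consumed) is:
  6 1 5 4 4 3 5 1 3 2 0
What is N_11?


draw d_1=6: τ_1=4, arrival time A_1=4
draw d_2=1: τ_2=2, arrival time A_2=6
draw d_3=5: τ_3=3, arrival time A_3=9
draw d_4=4: τ_4=3, arrival time A_4=12
draw d_5=4: τ_5=3, arrival time A_5=15
draw d_6=3: τ_6=4, arrival time A_6=19
draw d_7=5: τ_7=3, arrival time A_7=22
draw d_8=1: τ_8=2, arrival time A_8=24
draw d_9=3: τ_9=4, arrival time A_9=28
draw d_10=2: τ_10=1, arrival time A_10=29
draw d_11=0: τ_11=1, arrival time A_11=30
N_t over t=0..11: 0:0 1:0 2:0 3:0 4:1 5:1 6:2 7:2 8:2 9:3 10:3 11:3

3


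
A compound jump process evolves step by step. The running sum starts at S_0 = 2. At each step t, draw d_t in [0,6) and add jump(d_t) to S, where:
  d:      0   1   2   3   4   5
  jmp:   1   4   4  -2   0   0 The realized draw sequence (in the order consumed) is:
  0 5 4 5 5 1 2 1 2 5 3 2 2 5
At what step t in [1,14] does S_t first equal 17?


11

t=0: S=2, d=0, jump=1, S_1=3
t=1: S=3, d=5, jump=0, S_2=3
t=2: S=3, d=4, jump=0, S_3=3
t=3: S=3, d=5, jump=0, S_4=3
t=4: S=3, d=5, jump=0, S_5=3
t=5: S=3, d=1, jump=4, S_6=7
t=6: S=7, d=2, jump=4, S_7=11
t=7: S=11, d=1, jump=4, S_8=15
t=8: S=15, d=2, jump=4, S_9=19
t=9: S=19, d=5, jump=0, S_10=19
t=10: S=19, d=3, jump=-2, S_11=17
t=11: S=17, d=2, jump=4, S_12=21
t=12: S=21, d=2, jump=4, S_13=25
t=13: S=25, d=5, jump=0, S_14=25


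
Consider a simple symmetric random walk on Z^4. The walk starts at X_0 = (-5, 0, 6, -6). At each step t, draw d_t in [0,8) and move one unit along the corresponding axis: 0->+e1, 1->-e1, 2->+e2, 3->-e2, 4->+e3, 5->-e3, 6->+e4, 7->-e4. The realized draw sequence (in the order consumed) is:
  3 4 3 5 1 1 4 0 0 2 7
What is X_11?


(-5, -1, 7, -7)

t=0: X=(-5, 0, 6, -6), d=3 → -e2, X_1=(-5, -1, 6, -6)
t=1: X=(-5, -1, 6, -6), d=4 → +e3, X_2=(-5, -1, 7, -6)
t=2: X=(-5, -1, 7, -6), d=3 → -e2, X_3=(-5, -2, 7, -6)
t=3: X=(-5, -2, 7, -6), d=5 → -e3, X_4=(-5, -2, 6, -6)
t=4: X=(-5, -2, 6, -6), d=1 → -e1, X_5=(-6, -2, 6, -6)
t=5: X=(-6, -2, 6, -6), d=1 → -e1, X_6=(-7, -2, 6, -6)
t=6: X=(-7, -2, 6, -6), d=4 → +e3, X_7=(-7, -2, 7, -6)
t=7: X=(-7, -2, 7, -6), d=0 → +e1, X_8=(-6, -2, 7, -6)
t=8: X=(-6, -2, 7, -6), d=0 → +e1, X_9=(-5, -2, 7, -6)
t=9: X=(-5, -2, 7, -6), d=2 → +e2, X_10=(-5, -1, 7, -6)
t=10: X=(-5, -1, 7, -6), d=7 → -e4, X_11=(-5, -1, 7, -7)


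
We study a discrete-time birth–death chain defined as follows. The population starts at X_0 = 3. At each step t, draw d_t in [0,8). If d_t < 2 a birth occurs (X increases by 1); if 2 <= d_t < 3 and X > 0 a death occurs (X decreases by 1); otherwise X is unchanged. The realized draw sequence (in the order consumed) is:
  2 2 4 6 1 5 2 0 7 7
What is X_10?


t=0: X=3, d=2 → death, X_1=2
t=1: X=2, d=2 → death, X_2=1
t=2: X=1, d=4 → hold, X_3=1
t=3: X=1, d=6 → hold, X_4=1
t=4: X=1, d=1 → birth, X_5=2
t=5: X=2, d=5 → hold, X_6=2
t=6: X=2, d=2 → death, X_7=1
t=7: X=1, d=0 → birth, X_8=2
t=8: X=2, d=7 → hold, X_9=2
t=9: X=2, d=7 → hold, X_10=2

2


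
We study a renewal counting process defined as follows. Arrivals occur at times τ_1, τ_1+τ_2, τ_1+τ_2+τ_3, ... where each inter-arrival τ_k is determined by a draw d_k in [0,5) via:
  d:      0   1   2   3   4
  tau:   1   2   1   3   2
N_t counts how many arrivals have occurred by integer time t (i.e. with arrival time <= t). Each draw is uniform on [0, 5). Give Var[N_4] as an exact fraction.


Inter-arrival values over d=0..4: [1, 2, 1, 3, 2]
Each d has probability 1/5, so the pmf of τ is: f(1) = 2/5, f(2) = 2/5, f(3) = 1/5
Let p_n(j) = P(N_n = j), with p_0 = [1]. Condition on τ_1: p_n(0) = P(τ > n), and for j >= 1, p_n(j) = Σ_{k<=n} f(k)·p_{n−k}(j−1)
p_1 = [3/5, 2/5]  (j = 0..1)
p_2 = [1/5, 16/25, 4/25]  (j = 0..2)
p_3 = [0, 13/25, 52/125, 8/125]  (j = 0..3)
p_4 = [0, 1/5, 68/125, 144/625, 16/625]  (j = 0..4)
E[N_4] = Σ j·p_4(j) = 1301/625;  E[N_4²] = Σ j²·p_4(j) = 3037/625
Var[N_4] = 3037/625 − (1301/625)² = 205524/390625

205524/390625


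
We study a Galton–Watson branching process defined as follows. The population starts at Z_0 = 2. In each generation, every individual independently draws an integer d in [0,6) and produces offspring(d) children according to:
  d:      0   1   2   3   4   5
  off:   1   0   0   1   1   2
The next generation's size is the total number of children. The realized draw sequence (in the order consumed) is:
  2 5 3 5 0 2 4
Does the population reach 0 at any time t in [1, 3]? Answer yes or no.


no

gen 0: Z_0=2, draws=[2, 5], offspring=[0, 2], Z_1=2
gen 1: Z_1=2, draws=[3, 5], offspring=[1, 2], Z_2=3
gen 2: Z_2=3, draws=[0, 2, 4], offspring=[1, 0, 1], Z_3=2


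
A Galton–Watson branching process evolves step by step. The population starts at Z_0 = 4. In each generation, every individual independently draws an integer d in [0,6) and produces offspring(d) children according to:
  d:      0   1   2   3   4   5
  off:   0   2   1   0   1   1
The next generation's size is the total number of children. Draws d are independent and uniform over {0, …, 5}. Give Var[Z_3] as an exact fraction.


Outcome values over d=0..5: [0, 2, 1, 0, 1, 1]
Σy = 5, Σy² = 7, M = 6
μ = 5/6 = 5/6,  σ² = 7/6 − (5/6)² = 17/36
V_0 = 0, E_0 = 4
V_1 = 17/36·E_0 + (5/6)²·V_0 = 17/9;  E_1 = 10/3
V_2 = 17/36·E_1 + (5/6)²·V_1 = 935/324;  E_2 = 25/9
V_3 = 17/36·E_2 + (5/6)²·V_2 = 38675/11664;  E_3 = 125/54

38675/11664


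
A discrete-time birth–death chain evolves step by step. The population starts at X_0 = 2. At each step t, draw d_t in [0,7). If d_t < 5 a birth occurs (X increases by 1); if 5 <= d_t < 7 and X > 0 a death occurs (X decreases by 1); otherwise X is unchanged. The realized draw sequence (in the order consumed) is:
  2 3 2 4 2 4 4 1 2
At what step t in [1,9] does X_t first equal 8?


6

t=0: X=2, d=2 → birth, X_1=3
t=1: X=3, d=3 → birth, X_2=4
t=2: X=4, d=2 → birth, X_3=5
t=3: X=5, d=4 → birth, X_4=6
t=4: X=6, d=2 → birth, X_5=7
t=5: X=7, d=4 → birth, X_6=8
t=6: X=8, d=4 → birth, X_7=9
t=7: X=9, d=1 → birth, X_8=10
t=8: X=10, d=2 → birth, X_9=11


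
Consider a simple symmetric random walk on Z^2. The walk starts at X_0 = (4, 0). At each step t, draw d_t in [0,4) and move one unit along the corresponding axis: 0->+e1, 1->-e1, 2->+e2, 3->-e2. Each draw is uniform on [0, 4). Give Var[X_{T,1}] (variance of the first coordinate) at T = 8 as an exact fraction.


4

Outcome values over d=0..3: [1, -1, 0, 0]
Σy = 0, Σy² = 2, M = 4
μ = 0/4 = 0,  σ² = 2/4 − (0)² = 1/2
Independent increments: Var[X_8] = 8·σ² = 8·(1/2) = 4


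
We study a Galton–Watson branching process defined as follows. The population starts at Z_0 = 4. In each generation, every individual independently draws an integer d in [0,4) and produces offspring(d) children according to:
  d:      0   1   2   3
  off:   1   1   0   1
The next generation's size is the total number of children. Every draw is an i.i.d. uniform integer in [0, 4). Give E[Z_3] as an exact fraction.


Outcome values over d=0..3: [1, 1, 0, 1]
Σy = 3, Σy² = 3, M = 4
μ = 3/4 = 3/4,  σ² = 3/4 − (3/4)² = 3/16
E[Z_0] = 4
E[Z_1] = 3/4·E[Z_0] = 3
E[Z_2] = 3/4·E[Z_1] = 9/4
E[Z_3] = 3/4·E[Z_2] = 27/16

27/16


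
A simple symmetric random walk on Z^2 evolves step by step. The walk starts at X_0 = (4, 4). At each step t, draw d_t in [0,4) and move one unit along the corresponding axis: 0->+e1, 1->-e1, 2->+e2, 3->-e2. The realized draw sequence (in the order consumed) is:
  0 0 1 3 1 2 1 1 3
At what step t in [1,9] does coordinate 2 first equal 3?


t=0: X=(4, 4), d=0 → +e1, X_1=(5, 4)
t=1: X=(5, 4), d=0 → +e1, X_2=(6, 4)
t=2: X=(6, 4), d=1 → -e1, X_3=(5, 4)
t=3: X=(5, 4), d=3 → -e2, X_4=(5, 3)
t=4: X=(5, 3), d=1 → -e1, X_5=(4, 3)
t=5: X=(4, 3), d=2 → +e2, X_6=(4, 4)
t=6: X=(4, 4), d=1 → -e1, X_7=(3, 4)
t=7: X=(3, 4), d=1 → -e1, X_8=(2, 4)
t=8: X=(2, 4), d=3 → -e2, X_9=(2, 3)

4


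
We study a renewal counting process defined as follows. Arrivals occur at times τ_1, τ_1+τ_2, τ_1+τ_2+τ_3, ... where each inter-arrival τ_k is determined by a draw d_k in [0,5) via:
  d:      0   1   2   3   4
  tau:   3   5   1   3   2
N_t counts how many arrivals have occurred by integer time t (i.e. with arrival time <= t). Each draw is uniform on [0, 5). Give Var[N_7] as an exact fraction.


Inter-arrival values over d=0..4: [3, 5, 1, 3, 2]
Each d has probability 1/5, so the pmf of τ is: f(1) = 1/5, f(2) = 1/5, f(3) = 2/5, f(5) = 1/5
Let p_n(j) = P(N_n = j), with p_0 = [1]. Condition on τ_1: p_n(0) = P(τ > n), and for j >= 1, p_n(j) = Σ_{k<=n} f(k)·p_{n−k}(j−1)
p_1 = [4/5, 1/5]  (j = 0..1)
p_2 = [3/5, 9/25, 1/25]  (j = 0..2)
p_3 = [1/5, 17/25, 14/125, 1/125]  (j = 0..3)
p_4 = [1/5, 12/25, 36/125, 19/625, 1/625]  (j = 0..4)
p_5 = [0, 13/25, 47/125, 12/125, 24/3125, 1/3125]  (j = 0..5)
p_6 = [0, 7/25, 64/125, 111/625, 89/3125, 29/15625, 1/15625]  (j = 0..6)
p_7 = [0, 1/5, 53/125, 188/625, 209/3125, 123/15625, 34/78125, 1/78125]  (j = 0..7)
E[N_7] = Σ j·p_7(j) = 176561/78125;  E[N_7²] = Σ j²·p_7(j) = 459873/78125
Var[N_7] = 459873/78125 − (176561/78125)² = 4753791404/6103515625

4753791404/6103515625


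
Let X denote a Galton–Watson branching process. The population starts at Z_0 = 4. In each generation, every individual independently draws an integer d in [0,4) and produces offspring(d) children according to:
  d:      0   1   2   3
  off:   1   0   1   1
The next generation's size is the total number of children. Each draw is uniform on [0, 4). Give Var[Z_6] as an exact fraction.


2454543/4194304

Outcome values over d=0..3: [1, 0, 1, 1]
Σy = 3, Σy² = 3, M = 4
μ = 3/4 = 3/4,  σ² = 3/4 − (3/4)² = 3/16
V_0 = 0, E_0 = 4
V_1 = 3/16·E_0 + (3/4)²·V_0 = 3/4;  E_1 = 3
V_2 = 3/16·E_1 + (3/4)²·V_1 = 63/64;  E_2 = 9/4
V_3 = 3/16·E_2 + (3/4)²·V_2 = 999/1024;  E_3 = 27/16
V_4 = 3/16·E_3 + (3/4)²·V_3 = 14175/16384;  E_4 = 81/64
V_5 = 3/16·E_4 + (3/4)²·V_4 = 189783/262144;  E_5 = 243/256
V_6 = 3/16·E_5 + (3/4)²·V_5 = 2454543/4194304;  E_6 = 729/1024


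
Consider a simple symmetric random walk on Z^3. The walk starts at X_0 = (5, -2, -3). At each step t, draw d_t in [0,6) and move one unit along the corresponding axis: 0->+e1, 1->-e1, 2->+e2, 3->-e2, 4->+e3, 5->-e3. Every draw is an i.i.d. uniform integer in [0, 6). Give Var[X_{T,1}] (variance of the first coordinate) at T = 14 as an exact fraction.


Outcome values over d=0..5: [1, -1, 0, 0, 0, 0]
Σy = 0, Σy² = 2, M = 6
μ = 0/6 = 0,  σ² = 2/6 − (0)² = 1/3
Independent increments: Var[X_14] = 14·σ² = 14·(1/3) = 14/3

14/3


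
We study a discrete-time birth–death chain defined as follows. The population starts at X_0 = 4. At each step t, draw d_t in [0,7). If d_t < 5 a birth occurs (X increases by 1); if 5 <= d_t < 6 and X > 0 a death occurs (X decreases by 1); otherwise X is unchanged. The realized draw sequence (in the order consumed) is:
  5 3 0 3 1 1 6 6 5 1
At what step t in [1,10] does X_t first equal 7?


t=0: X=4, d=5 → death, X_1=3
t=1: X=3, d=3 → birth, X_2=4
t=2: X=4, d=0 → birth, X_3=5
t=3: X=5, d=3 → birth, X_4=6
t=4: X=6, d=1 → birth, X_5=7
t=5: X=7, d=1 → birth, X_6=8
t=6: X=8, d=6 → hold, X_7=8
t=7: X=8, d=6 → hold, X_8=8
t=8: X=8, d=5 → death, X_9=7
t=9: X=7, d=1 → birth, X_10=8

5


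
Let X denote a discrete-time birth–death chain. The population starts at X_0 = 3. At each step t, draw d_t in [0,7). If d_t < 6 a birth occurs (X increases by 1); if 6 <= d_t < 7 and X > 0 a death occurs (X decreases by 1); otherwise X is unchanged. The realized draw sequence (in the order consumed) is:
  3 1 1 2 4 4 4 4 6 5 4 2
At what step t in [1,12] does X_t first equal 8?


5

t=0: X=3, d=3 → birth, X_1=4
t=1: X=4, d=1 → birth, X_2=5
t=2: X=5, d=1 → birth, X_3=6
t=3: X=6, d=2 → birth, X_4=7
t=4: X=7, d=4 → birth, X_5=8
t=5: X=8, d=4 → birth, X_6=9
t=6: X=9, d=4 → birth, X_7=10
t=7: X=10, d=4 → birth, X_8=11
t=8: X=11, d=6 → death, X_9=10
t=9: X=10, d=5 → birth, X_10=11
t=10: X=11, d=4 → birth, X_11=12
t=11: X=12, d=2 → birth, X_12=13


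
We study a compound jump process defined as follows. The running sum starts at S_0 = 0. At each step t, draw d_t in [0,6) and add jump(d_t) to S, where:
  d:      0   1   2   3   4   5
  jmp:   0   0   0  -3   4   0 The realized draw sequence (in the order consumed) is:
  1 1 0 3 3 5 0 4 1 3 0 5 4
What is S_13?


t=0: S=0, d=1, jump=0, S_1=0
t=1: S=0, d=1, jump=0, S_2=0
t=2: S=0, d=0, jump=0, S_3=0
t=3: S=0, d=3, jump=-3, S_4=-3
t=4: S=-3, d=3, jump=-3, S_5=-6
t=5: S=-6, d=5, jump=0, S_6=-6
t=6: S=-6, d=0, jump=0, S_7=-6
t=7: S=-6, d=4, jump=4, S_8=-2
t=8: S=-2, d=1, jump=0, S_9=-2
t=9: S=-2, d=3, jump=-3, S_10=-5
t=10: S=-5, d=0, jump=0, S_11=-5
t=11: S=-5, d=5, jump=0, S_12=-5
t=12: S=-5, d=4, jump=4, S_13=-1

-1


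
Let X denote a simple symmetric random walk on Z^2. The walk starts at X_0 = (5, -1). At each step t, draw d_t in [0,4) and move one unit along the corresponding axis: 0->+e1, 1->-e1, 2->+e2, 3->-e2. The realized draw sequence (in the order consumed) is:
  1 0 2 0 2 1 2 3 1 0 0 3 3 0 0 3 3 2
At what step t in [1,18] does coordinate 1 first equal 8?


t=0: X=(5, -1), d=1 → -e1, X_1=(4, -1)
t=1: X=(4, -1), d=0 → +e1, X_2=(5, -1)
t=2: X=(5, -1), d=2 → +e2, X_3=(5, 0)
t=3: X=(5, 0), d=0 → +e1, X_4=(6, 0)
t=4: X=(6, 0), d=2 → +e2, X_5=(6, 1)
t=5: X=(6, 1), d=1 → -e1, X_6=(5, 1)
t=6: X=(5, 1), d=2 → +e2, X_7=(5, 2)
t=7: X=(5, 2), d=3 → -e2, X_8=(5, 1)
t=8: X=(5, 1), d=1 → -e1, X_9=(4, 1)
t=9: X=(4, 1), d=0 → +e1, X_10=(5, 1)
t=10: X=(5, 1), d=0 → +e1, X_11=(6, 1)
t=11: X=(6, 1), d=3 → -e2, X_12=(6, 0)
t=12: X=(6, 0), d=3 → -e2, X_13=(6, -1)
t=13: X=(6, -1), d=0 → +e1, X_14=(7, -1)
t=14: X=(7, -1), d=0 → +e1, X_15=(8, -1)
t=15: X=(8, -1), d=3 → -e2, X_16=(8, -2)
t=16: X=(8, -2), d=3 → -e2, X_17=(8, -3)
t=17: X=(8, -3), d=2 → +e2, X_18=(8, -2)

15
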